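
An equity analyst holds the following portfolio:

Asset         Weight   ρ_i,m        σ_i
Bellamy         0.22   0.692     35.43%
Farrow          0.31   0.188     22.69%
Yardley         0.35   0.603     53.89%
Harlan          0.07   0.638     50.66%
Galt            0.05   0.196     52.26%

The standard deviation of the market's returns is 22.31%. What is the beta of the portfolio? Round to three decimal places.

β_Bellamy = 0.692 × 35.43% / 22.31% = 1.0989
β_Farrow = 0.188 × 22.69% / 22.31% = 0.1912
β_Yardley = 0.603 × 53.89% / 22.31% = 1.4566
β_Harlan = 0.638 × 50.66% / 22.31% = 1.4487
β_Galt = 0.196 × 52.26% / 22.31% = 0.4591
β_P = Σ w_i β_i = 0.22×1.0989 + 0.31×0.1912 + 0.35×1.4566 + 0.07×1.4487 + 0.05×0.4591 = 0.9352

0.935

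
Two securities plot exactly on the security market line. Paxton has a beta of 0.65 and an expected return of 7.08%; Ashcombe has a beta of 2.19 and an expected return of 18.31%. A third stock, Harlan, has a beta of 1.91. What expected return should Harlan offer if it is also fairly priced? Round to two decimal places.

16.27%

MRP (SML slope) = (18.31% − 7.08%) / (2.19 − 0.65) = 11.23% / 1.54 = 7.2922%
R_f (intercept) = 7.08% − 0.65 × 7.2922% = 2.3401%
E(R_Harlan) = R_f + β × MRP = 2.3401% + 1.91 × 7.2922% = 16.27%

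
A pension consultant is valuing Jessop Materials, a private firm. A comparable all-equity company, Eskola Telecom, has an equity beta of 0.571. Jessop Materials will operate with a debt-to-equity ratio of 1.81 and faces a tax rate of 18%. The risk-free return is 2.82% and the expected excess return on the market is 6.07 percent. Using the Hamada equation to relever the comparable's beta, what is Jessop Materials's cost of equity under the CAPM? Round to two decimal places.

β_L = β_U × [1 + (1 − t)(D/E)] = 0.571 × [1 + (1 − 0.18) × 1.81]
    = 0.571 × [1 + 0.82 × 1.81] = 0.571 × 2.4842 = 1.4185
E(R) = R_f + β_L × MRP = 2.82% + 1.4185 × 6.07% = 11.43%

11.43%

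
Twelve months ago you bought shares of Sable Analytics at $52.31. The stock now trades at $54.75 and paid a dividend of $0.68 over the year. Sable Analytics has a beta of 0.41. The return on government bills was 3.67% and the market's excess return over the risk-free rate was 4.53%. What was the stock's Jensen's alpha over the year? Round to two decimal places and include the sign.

+0.44%

Realised HPR = (P1 + D1 − P0) / P0 = (54.75 + 0.68 − 52.31) / 52.31 = 3.12 / 52.31 = 5.9644%
CAPM required = R_f + β·MRP = 3.67% + 0.41 × 4.53% = 5.5273%
α = realised − required = 5.9644% − 5.5273% = +0.44%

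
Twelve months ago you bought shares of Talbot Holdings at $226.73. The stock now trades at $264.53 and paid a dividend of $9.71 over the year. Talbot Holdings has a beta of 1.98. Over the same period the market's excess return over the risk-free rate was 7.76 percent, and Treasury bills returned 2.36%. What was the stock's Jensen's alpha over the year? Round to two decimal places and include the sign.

+3.23%

Realised HPR = (P1 + D1 − P0) / P0 = (264.53 + 9.71 − 226.73) / 226.73 = 47.51 / 226.73 = 20.9544%
CAPM required = R_f + β·MRP = 2.36% + 1.98 × 7.76% = 17.7248%
α = realised − required = 20.9544% − 17.7248% = +3.23%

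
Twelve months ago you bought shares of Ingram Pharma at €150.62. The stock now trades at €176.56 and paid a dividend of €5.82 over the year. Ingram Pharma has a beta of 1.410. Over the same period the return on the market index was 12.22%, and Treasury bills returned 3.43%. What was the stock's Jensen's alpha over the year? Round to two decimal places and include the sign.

Realised HPR = (P1 + D1 − P0) / P0 = (176.56 + 5.82 − 150.62) / 150.62 = 31.76 / 150.62 = 21.0862%
MRP = 12.22% − 3.43% = 8.79%
CAPM required = R_f + β·MRP = 3.43% + 1.410 × 8.79% = 15.82390%
α = realised − required = 21.0862% − 15.82390% = +5.26%

+5.26%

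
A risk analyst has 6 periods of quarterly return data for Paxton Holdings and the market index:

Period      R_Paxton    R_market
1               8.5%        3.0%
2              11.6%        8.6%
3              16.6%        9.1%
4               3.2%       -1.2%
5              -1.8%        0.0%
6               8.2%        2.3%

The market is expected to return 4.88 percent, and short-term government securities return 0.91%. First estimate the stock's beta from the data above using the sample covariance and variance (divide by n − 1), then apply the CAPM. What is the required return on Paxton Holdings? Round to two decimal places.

6.15%

Mean R_i = (8.5 + 11.6 + 16.6 + 3.2 − 1.8 + 8.2) / 6 = 7.7167%
Mean R_m = (3.0 + 8.6 + 9.1 − 1.2 + 0.0 + 2.3) / 6 = 3.6333%
Σ(R_i − R̄_i)(R_m − R̄_m) = 123.1167  ⇒  Cov = 123.1167 / 5 = 24.6233
Σ(R_m − R̄_m)² = 93.2933  ⇒  Var(R_m) = 93.2933 / 5 = 18.6587
β = Cov / Var(R_m) = 24.6233 / 18.6587 = 1.3197
MRP = 4.88% − 0.91% = 3.97%
E(R) = R_f + β × MRP = 0.91% + 1.3197 × 3.97% = 6.15%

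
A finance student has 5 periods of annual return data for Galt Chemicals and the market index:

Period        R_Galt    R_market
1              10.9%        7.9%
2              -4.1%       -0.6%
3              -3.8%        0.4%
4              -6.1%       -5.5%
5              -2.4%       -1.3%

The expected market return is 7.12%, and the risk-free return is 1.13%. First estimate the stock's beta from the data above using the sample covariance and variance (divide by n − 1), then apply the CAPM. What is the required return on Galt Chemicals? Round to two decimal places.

Mean R_i = (10.9 − 4.1 − 3.8 − 6.1 − 2.4) / 5 = -1.1000%
Mean R_m = (7.9 − 0.6 + 0.4 − 5.5 − 1.3) / 5 = 0.1800%
Σ(R_i − R̄_i)(R_m − R̄_m) = 124.7100  ⇒  Cov = 124.7100 / 4 = 31.1775
Σ(R_m − R̄_m)² = 94.7080  ⇒  Var(R_m) = 94.7080 / 4 = 23.6770
β = Cov / Var(R_m) = 31.1775 / 23.6770 = 1.3168
MRP = 7.12% − 1.13% = 5.99%
E(R) = R_f + β × MRP = 1.13% + 1.3168 × 5.99% = 9.02%

9.02%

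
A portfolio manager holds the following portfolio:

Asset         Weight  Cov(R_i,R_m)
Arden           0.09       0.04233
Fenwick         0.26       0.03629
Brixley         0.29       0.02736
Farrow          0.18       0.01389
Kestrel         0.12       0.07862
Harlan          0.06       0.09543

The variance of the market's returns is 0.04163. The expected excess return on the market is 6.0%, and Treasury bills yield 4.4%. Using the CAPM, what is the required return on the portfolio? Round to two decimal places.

β_Arden = 0.04233 / 0.04163 = 1.0168
β_Fenwick = 0.03629 / 0.04163 = 0.8717
β_Brixley = 0.02736 / 0.04163 = 0.6572
β_Farrow = 0.01389 / 0.04163 = 0.3337
β_Kestrel = 0.07862 / 0.04163 = 1.8885
β_Harlan = 0.09543 / 0.04163 = 2.2923
β_P = Σ w_i β_i = 0.09×1.0168 + 0.26×0.8717 + 0.29×0.6572 + 0.18×0.3337 + 0.12×1.8885 + 0.06×2.2923 = 0.9330
E(R_P) = R_f + β_P × MRP = 4.4% + 0.9330 × 6.0% = 10.00%

10.00%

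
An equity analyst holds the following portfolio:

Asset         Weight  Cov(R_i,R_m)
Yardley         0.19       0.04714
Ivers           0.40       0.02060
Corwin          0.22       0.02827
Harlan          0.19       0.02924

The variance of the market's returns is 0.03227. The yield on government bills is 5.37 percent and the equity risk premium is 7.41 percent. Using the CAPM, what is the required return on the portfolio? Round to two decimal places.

β_Yardley = 0.04714 / 0.03227 = 1.4608
β_Ivers = 0.02060 / 0.03227 = 0.6384
β_Corwin = 0.02827 / 0.03227 = 0.8760
β_Harlan = 0.02924 / 0.03227 = 0.9061
β_P = Σ w_i β_i = 0.19×1.4608 + 0.40×0.6384 + 0.22×0.8760 + 0.19×0.9061 = 0.8978
E(R_P) = R_f + β_P × MRP = 5.37% + 0.8978 × 7.41% = 12.02%

12.02%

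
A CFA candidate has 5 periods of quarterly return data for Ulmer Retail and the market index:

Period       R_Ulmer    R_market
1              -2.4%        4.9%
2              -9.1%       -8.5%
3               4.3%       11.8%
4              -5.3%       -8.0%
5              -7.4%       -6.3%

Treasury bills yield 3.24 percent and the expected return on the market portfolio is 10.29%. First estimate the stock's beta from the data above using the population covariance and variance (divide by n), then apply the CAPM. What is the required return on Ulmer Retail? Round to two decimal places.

7.09%

Mean R_i = (-2.4 − 9.1 + 4.3 − 5.3 − 7.4) / 5 = -3.9800%
Mean R_m = (4.9 − 8.5 + 11.8 − 8.0 − 6.3) / 5 = -1.2200%
Σ(R_i − R̄_i)(R_m − R̄_m) = 181.0720  ⇒  Cov = 181.0720 / 5 = 36.2144
Σ(R_m − R̄_m)² = 331.7480  ⇒  Var(R_m) = 331.7480 / 5 = 66.3496
β = Cov / Var(R_m) = 36.2144 / 66.3496 = 0.5458
MRP = 10.29% − 3.24% = 7.05%
E(R) = R_f + β × MRP = 3.24% + 0.5458 × 7.05% = 7.09%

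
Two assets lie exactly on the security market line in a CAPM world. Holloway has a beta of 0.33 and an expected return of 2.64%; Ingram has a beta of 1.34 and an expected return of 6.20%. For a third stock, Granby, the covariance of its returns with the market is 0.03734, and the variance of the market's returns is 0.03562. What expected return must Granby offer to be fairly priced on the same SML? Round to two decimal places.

MRP = (6.20% − 2.64%) / (1.34 − 0.33) = 3.5248%
R_f = 2.64% − 0.33 × 3.5248% = 1.4768%
β_Granby = Cov / Var(R_m) = 0.03734 / 0.03562 = 1.0483
E(R_Granby) = R_f + β × MRP = 1.4768% + 1.0483 × 3.5248% = 5.17%

5.17%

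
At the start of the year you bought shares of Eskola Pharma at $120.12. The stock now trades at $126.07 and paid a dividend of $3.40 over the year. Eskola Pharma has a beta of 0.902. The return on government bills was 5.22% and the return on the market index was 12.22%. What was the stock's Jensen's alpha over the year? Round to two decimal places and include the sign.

-3.75%

Realised HPR = (P1 + D1 − P0) / P0 = (126.07 + 3.40 − 120.12) / 120.12 = 9.35 / 120.12 = 7.7839%
MRP = 12.22% − 5.22% = 7.00%
CAPM required = R_f + β·MRP = 5.22% + 0.902 × 7.00% = 11.53400%
α = realised − required = 7.7839% − 11.53400% = -3.75%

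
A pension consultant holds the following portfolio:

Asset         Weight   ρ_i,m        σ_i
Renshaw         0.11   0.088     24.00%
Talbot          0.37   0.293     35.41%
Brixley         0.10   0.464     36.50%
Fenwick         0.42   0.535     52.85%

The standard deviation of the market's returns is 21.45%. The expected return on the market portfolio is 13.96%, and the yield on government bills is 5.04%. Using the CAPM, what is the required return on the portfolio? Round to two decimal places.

β_Renshaw = 0.088 × 24.00% / 21.45% = 0.0985
β_Talbot = 0.293 × 35.41% / 21.45% = 0.4837
β_Brixley = 0.464 × 36.50% / 21.45% = 0.7896
β_Fenwick = 0.535 × 52.85% / 21.45% = 1.3182
β_P = Σ w_i β_i = 0.11×0.0985 + 0.37×0.4837 + 0.10×0.7896 + 0.42×1.3182 = 0.8224
MRP = 13.96% − 5.04% = 8.92%
E(R_P) = R_f + β_P × MRP = 5.04% + 0.8224 × 8.92% = 12.38%

12.38%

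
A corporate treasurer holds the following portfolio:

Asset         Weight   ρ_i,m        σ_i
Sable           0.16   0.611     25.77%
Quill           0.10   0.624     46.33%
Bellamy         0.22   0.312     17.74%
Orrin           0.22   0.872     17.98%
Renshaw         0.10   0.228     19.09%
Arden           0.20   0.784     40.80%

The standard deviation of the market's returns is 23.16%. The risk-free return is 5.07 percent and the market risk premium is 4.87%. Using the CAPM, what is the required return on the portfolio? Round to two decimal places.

8.63%

β_Sable = 0.611 × 25.77% / 23.16% = 0.6799
β_Quill = 0.624 × 46.33% / 23.16% = 1.2483
β_Bellamy = 0.312 × 17.74% / 23.16% = 0.2390
β_Orrin = 0.872 × 17.98% / 23.16% = 0.6770
β_Renshaw = 0.228 × 19.09% / 23.16% = 0.1879
β_Arden = 0.784 × 40.80% / 23.16% = 1.3811
β_P = Σ w_i β_i = 0.16×0.6799 + 0.10×1.2483 + 0.22×0.2390 + 0.22×0.6770 + 0.10×0.1879 + 0.20×1.3811 = 0.7301
E(R_P) = R_f + β_P × MRP = 5.07% + 0.7301 × 4.87% = 8.63%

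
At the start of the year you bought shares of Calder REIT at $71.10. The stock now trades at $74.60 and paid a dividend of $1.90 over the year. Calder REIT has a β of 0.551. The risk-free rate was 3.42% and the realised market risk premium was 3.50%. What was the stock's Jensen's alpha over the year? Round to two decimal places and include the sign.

+2.25%

Realised HPR = (P1 + D1 − P0) / P0 = (74.60 + 1.90 − 71.10) / 71.10 = 5.40 / 71.10 = 7.5949%
CAPM required = R_f + β·MRP = 3.42% + 0.551 × 3.50% = 5.34850%
α = realised − required = 7.5949% − 5.34850% = +2.25%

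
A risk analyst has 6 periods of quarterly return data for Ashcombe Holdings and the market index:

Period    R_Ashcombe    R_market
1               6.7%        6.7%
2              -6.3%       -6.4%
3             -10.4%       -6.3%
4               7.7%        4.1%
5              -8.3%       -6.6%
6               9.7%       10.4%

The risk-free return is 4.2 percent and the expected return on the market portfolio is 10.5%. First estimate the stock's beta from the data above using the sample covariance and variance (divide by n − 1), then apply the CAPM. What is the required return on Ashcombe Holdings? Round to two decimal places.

11.46%

Mean R_i = (6.7 − 6.3 − 10.4 + 7.7 − 8.3 + 9.7) / 6 = -0.1500%
Mean R_m = (6.7 − 6.4 − 6.3 + 4.1 − 6.6 + 10.4) / 6 = 0.3167%
Σ(R_i − R̄_i)(R_m − R̄_m) = 338.2450  ⇒  Cov = 338.2450 / 5 = 67.6490
Σ(R_m − R̄_m)² = 293.4683  ⇒  Var(R_m) = 293.4683 / 5 = 58.6937
β = Cov / Var(R_m) = 67.6490 / 58.6937 = 1.1526
MRP = 10.5% − 4.2% = 6.30%
E(R) = R_f + β × MRP = 4.2% + 1.1526 × 6.3% = 11.46%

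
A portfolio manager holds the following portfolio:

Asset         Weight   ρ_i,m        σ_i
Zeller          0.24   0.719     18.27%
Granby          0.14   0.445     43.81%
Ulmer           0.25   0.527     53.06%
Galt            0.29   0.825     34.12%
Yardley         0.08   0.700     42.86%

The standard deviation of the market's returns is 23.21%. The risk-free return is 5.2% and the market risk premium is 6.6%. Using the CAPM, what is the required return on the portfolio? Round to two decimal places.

11.86%

β_Zeller = 0.719 × 18.27% / 23.21% = 0.5660
β_Granby = 0.445 × 43.81% / 23.21% = 0.8400
β_Ulmer = 0.527 × 53.06% / 23.21% = 1.2048
β_Galt = 0.825 × 34.12% / 23.21% = 1.2128
β_Yardley = 0.700 × 42.86% / 23.21% = 1.2926
β_P = Σ w_i β_i = 0.24×0.5660 + 0.14×0.8400 + 0.25×1.2048 + 0.29×1.2128 + 0.08×1.2926 = 1.0098
E(R_P) = R_f + β_P × MRP = 5.2% + 1.0098 × 6.6% = 11.86%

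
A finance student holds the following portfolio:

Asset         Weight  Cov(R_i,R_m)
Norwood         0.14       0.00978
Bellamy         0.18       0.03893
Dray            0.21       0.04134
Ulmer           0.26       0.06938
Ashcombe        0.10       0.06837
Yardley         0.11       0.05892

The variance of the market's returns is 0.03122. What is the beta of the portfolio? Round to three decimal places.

1.551

β_Norwood = 0.00978 / 0.03122 = 0.3133
β_Bellamy = 0.03893 / 0.03122 = 1.2470
β_Dray = 0.04134 / 0.03122 = 1.3242
β_Ulmer = 0.06938 / 0.03122 = 2.2223
β_Ashcombe = 0.06837 / 0.03122 = 2.1899
β_Yardley = 0.05892 / 0.03122 = 1.8873
β_P = Σ w_i β_i = 0.14×0.3133 + 0.18×1.2470 + 0.21×1.3242 + 0.26×2.2223 + 0.10×2.1899 + 0.11×1.8873 = 1.5508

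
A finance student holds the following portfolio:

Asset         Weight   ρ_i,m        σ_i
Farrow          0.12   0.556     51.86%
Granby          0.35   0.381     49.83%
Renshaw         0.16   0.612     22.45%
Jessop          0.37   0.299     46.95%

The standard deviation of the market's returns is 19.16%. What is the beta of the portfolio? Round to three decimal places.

β_Farrow = 0.556 × 51.86% / 19.16% = 1.5049
β_Granby = 0.381 × 49.83% / 19.16% = 0.9909
β_Renshaw = 0.612 × 22.45% / 19.16% = 0.7171
β_Jessop = 0.299 × 46.95% / 19.16% = 0.7327
β_P = Σ w_i β_i = 0.12×1.5049 + 0.35×0.9909 + 0.16×0.7171 + 0.37×0.7327 = 0.9132

0.913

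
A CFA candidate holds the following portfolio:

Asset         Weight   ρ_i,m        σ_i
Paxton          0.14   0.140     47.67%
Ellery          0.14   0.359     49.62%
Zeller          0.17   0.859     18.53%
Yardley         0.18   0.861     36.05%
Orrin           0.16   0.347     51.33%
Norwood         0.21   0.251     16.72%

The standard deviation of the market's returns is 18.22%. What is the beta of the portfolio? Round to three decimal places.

β_Paxton = 0.140 × 47.67% / 18.22% = 0.3663
β_Ellery = 0.359 × 49.62% / 18.22% = 0.9777
β_Zeller = 0.859 × 18.53% / 18.22% = 0.8736
β_Yardley = 0.861 × 36.05% / 18.22% = 1.7036
β_Orrin = 0.347 × 51.33% / 18.22% = 0.9776
β_Norwood = 0.251 × 16.72% / 18.22% = 0.2303
β_P = Σ w_i β_i = 0.14×0.3663 + 0.14×0.9777 + 0.17×0.8736 + 0.18×1.7036 + 0.16×0.9776 + 0.21×0.2303 = 0.8481

0.848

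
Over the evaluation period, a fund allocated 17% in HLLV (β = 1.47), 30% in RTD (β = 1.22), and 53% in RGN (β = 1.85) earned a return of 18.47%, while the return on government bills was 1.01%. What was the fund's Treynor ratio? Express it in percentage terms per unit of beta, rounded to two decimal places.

β_P = 0.17×1.47 + 0.30×1.22 + 0.53×1.85 = 1.5964
Treynor = (R_P − R_f) / β_P = (18.47% − 1.01%) / 1.5964 = 17.46% / 1.5964 = 10.94%

10.94%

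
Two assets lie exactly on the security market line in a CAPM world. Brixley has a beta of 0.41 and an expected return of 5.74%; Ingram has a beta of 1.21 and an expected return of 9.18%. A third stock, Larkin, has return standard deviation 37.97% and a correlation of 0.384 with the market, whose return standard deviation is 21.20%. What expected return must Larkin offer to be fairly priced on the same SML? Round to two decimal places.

MRP = (9.18% − 5.74%) / (1.21 − 0.41) = 4.3000%
R_f = 5.74% − 0.41 × 4.3000% = 3.9770%
β_Larkin = ρ·σ_i/σ_m = 0.384 × 37.97 / 21.20 = 0.6878
E(R_Larkin) = R_f + β × MRP = 3.9770% + 0.6878 × 4.3000% = 6.93%

6.93%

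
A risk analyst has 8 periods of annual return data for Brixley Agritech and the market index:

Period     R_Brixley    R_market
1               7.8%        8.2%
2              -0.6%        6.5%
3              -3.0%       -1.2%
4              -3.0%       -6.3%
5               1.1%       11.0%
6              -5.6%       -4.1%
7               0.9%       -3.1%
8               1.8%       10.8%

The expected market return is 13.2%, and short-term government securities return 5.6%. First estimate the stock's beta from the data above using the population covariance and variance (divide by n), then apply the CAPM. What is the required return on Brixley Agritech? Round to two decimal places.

8.51%

Mean R_i = (7.8 − 0.6 − 3.0 − 3.0 + 1.1 − 5.6 + 0.9 + 1.8) / 8 = -0.0750%
Mean R_m = (8.2 + 6.5 − 1.2 − 6.3 + 11.0 − 4.1 − 3.1 + 10.8) / 8 = 2.7250%
Σ(R_i − R̄_i)(R_m − R̄_m) = 135.9050  ⇒  Cov = 135.9050 / 8 = 16.9881
Σ(R_m − R̄_m)² = 355.2750  ⇒  Var(R_m) = 355.2750 / 8 = 44.4094
β = Cov / Var(R_m) = 16.9881 / 44.4094 = 0.3825
MRP = 13.2% − 5.6% = 7.60%
E(R) = R_f + β × MRP = 5.6% + 0.3825 × 7.6% = 8.51%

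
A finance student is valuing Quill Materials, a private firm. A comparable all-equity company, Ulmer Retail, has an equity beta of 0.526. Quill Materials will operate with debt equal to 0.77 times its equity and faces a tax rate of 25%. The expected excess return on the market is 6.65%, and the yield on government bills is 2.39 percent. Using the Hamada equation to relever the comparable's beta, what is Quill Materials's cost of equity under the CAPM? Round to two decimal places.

β_L = β_U × [1 + (1 − t)(D/E)] = 0.526 × [1 + (1 − 0.25) × 0.77]
    = 0.526 × [1 + 0.75 × 0.77] = 0.526 × 1.5775 = 0.8298
E(R) = R_f + β_L × MRP = 2.39% + 0.8298 × 6.65% = 7.91%

7.91%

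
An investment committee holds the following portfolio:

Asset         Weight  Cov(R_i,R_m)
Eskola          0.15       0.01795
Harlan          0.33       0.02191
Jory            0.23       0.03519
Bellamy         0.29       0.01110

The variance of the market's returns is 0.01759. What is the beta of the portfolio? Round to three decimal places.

β_Eskola = 0.01795 / 0.01759 = 1.0205
β_Harlan = 0.02191 / 0.01759 = 1.2456
β_Jory = 0.03519 / 0.01759 = 2.0006
β_Bellamy = 0.01110 / 0.01759 = 0.6310
β_P = Σ w_i β_i = 0.15×1.0205 + 0.33×1.2456 + 0.23×2.0006 + 0.29×0.6310 = 1.2073

1.207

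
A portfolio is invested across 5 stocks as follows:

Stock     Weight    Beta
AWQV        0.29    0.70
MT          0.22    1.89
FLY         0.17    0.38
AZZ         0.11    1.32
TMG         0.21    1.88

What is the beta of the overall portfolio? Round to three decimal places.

1.223

β_P = Σ w_i β_i = 0.29×0.70 + 0.22×1.89 + 0.17×0.38 + 0.11×1.32 + 0.21×1.88 = 1.2234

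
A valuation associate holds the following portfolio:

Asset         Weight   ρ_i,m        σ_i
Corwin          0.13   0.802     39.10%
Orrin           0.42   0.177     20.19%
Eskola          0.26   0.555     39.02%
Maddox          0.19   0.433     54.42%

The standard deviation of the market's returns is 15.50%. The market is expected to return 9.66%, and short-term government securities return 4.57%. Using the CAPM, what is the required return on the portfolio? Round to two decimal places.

β_Corwin = 0.802 × 39.10% / 15.50% = 2.0231
β_Orrin = 0.177 × 20.19% / 15.50% = 0.2306
β_Eskola = 0.555 × 39.02% / 15.50% = 1.3972
β_Maddox = 0.433 × 54.42% / 15.50% = 1.5202
β_P = Σ w_i β_i = 0.13×2.0231 + 0.42×0.2306 + 0.26×1.3972 + 0.19×1.5202 = 1.0120
MRP = 9.66% − 4.57% = 5.09%
E(R_P) = R_f + β_P × MRP = 4.57% + 1.0120 × 5.09% = 9.72%

9.72%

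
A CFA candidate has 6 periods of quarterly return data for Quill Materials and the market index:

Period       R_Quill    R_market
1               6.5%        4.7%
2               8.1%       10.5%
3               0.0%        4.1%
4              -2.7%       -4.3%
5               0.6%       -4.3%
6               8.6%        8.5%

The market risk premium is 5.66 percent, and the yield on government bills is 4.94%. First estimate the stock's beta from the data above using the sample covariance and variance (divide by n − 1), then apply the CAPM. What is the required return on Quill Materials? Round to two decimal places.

Mean R_i = (6.5 + 8.1 + 0.0 − 2.7 + 0.6 + 8.6) / 6 = 3.5167%
Mean R_m = (4.7 + 10.5 + 4.1 − 4.3 − 4.3 + 8.5) / 6 = 3.2000%
Σ(R_i − R̄_i)(R_m − R̄_m) = 130.2100  ⇒  Cov = 130.2100 / 5 = 26.0420
Σ(R_m − R̄_m)² = 196.9400  ⇒  Var(R_m) = 196.9400 / 5 = 39.3880
β = Cov / Var(R_m) = 26.0420 / 39.3880 = 0.6612
E(R) = R_f + β × MRP = 4.94% + 0.6612 × 5.66% = 8.68%

8.68%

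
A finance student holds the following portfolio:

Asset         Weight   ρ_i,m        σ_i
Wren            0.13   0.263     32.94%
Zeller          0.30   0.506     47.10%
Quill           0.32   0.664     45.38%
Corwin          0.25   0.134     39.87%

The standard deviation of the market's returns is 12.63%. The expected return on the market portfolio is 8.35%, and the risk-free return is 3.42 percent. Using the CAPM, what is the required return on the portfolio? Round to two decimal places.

10.94%

β_Wren = 0.263 × 32.94% / 12.63% = 0.6859
β_Zeller = 0.506 × 47.10% / 12.63% = 1.8870
β_Quill = 0.664 × 45.38% / 12.63% = 2.3858
β_Corwin = 0.134 × 39.87% / 12.63% = 0.4230
β_P = Σ w_i β_i = 0.13×0.6859 + 0.30×1.8870 + 0.32×2.3858 + 0.25×0.4230 = 1.5245
MRP = 8.35% − 3.42% = 4.93%
E(R_P) = R_f + β_P × MRP = 3.42% + 1.5245 × 4.93% = 10.94%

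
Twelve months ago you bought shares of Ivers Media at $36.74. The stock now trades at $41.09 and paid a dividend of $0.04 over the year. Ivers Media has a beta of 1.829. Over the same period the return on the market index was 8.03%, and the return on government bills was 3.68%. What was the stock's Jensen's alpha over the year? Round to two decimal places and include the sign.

+0.31%

Realised HPR = (P1 + D1 − P0) / P0 = (41.09 + 0.04 − 36.74) / 36.74 = 4.39 / 36.74 = 11.9488%
MRP = 8.03% − 3.68% = 4.35%
CAPM required = R_f + β·MRP = 3.68% + 1.829 × 4.35% = 11.63615%
α = realised − required = 11.9488% − 11.63615% = +0.31%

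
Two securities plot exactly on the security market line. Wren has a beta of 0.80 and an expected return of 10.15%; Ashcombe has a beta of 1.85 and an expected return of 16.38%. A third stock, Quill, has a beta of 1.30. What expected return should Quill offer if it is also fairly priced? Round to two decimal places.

13.12%

MRP (SML slope) = (16.38% − 10.15%) / (1.85 − 0.80) = 6.23% / 1.05 = 5.9333%
R_f (intercept) = 10.15% − 0.80 × 5.9333% = 5.4034%
E(R_Quill) = R_f + β × MRP = 5.4034% + 1.30 × 5.9333% = 13.12%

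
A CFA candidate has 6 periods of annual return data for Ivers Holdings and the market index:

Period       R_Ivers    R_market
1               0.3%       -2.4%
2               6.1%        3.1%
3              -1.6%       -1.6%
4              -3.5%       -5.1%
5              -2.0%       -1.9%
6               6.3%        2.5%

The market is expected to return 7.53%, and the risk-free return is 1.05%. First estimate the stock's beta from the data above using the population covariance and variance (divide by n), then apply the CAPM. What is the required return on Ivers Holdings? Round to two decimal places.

9.42%

Mean R_i = (0.3 + 6.1 − 1.6 − 3.5 − 2.0 + 6.3) / 6 = 0.9333%
Mean R_m = (-2.4 + 3.1 − 1.6 − 5.1 − 1.9 + 2.5) / 6 = -0.9000%
Σ(R_i − R̄_i)(R_m − R̄_m) = 63.1900  ⇒  Cov = 63.1900 / 6 = 10.5317
Σ(R_m − R̄_m)² = 48.9400  ⇒  Var(R_m) = 48.9400 / 6 = 8.1567
β = Cov / Var(R_m) = 10.5317 / 8.1567 = 1.2912
MRP = 7.53% − 1.05% = 6.48%
E(R) = R_f + β × MRP = 1.05% + 1.2912 × 6.48% = 9.42%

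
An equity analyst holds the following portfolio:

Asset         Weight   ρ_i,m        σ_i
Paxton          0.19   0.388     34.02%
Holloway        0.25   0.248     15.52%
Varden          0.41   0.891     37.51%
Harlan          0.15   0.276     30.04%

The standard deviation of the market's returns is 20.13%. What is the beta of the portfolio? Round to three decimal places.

0.915

β_Paxton = 0.388 × 34.02% / 20.13% = 0.6557
β_Holloway = 0.248 × 15.52% / 20.13% = 0.1912
β_Varden = 0.891 × 37.51% / 20.13% = 1.6603
β_Harlan = 0.276 × 30.04% / 20.13% = 0.4119
β_P = Σ w_i β_i = 0.19×0.6557 + 0.25×0.1912 + 0.41×1.6603 + 0.15×0.4119 = 0.9149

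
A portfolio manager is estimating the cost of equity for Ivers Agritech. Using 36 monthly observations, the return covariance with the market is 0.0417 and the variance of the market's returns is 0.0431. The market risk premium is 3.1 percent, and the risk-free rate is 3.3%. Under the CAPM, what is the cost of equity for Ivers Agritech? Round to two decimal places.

6.30%

β = Cov(R_i, R_m) / Var(R_m) = 0.0417 / 0.0431 = 0.9675
E(R) = R_f + β × MRP = 3.3% + 0.9675 × 3.1% = 6.30%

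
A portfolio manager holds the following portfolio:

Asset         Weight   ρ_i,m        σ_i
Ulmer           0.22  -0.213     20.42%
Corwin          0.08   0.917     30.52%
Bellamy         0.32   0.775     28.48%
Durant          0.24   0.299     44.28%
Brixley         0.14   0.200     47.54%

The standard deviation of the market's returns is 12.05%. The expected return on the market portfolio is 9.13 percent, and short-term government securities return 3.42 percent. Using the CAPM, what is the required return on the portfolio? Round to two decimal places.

9.51%

β_Ulmer = -0.213 × 20.42% / 12.05% = -0.3610
β_Corwin = 0.917 × 30.52% / 12.05% = 2.3226
β_Bellamy = 0.775 × 28.48% / 12.05% = 1.8317
β_Durant = 0.299 × 44.28% / 12.05% = 1.0987
β_Brixley = 0.200 × 47.54% / 12.05% = 0.7890
β_P = Σ w_i β_i = 0.22×-0.3610 + 0.08×2.3226 + 0.32×1.8317 + 0.24×1.0987 + 0.14×0.7890 = 1.0667
MRP = 9.13% − 3.42% = 5.71%
E(R_P) = R_f + β_P × MRP = 3.42% + 1.0667 × 5.71% = 9.51%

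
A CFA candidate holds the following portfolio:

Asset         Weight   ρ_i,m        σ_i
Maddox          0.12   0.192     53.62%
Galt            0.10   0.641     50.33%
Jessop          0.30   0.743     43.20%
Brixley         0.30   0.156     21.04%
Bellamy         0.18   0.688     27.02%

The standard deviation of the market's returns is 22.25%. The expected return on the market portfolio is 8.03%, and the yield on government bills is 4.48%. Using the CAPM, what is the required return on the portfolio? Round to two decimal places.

β_Maddox = 0.192 × 53.62% / 22.25% = 0.4627
β_Galt = 0.641 × 50.33% / 22.25% = 1.4500
β_Jessop = 0.743 × 43.20% / 22.25% = 1.4426
β_Brixley = 0.156 × 21.04% / 22.25% = 0.1475
β_Bellamy = 0.688 × 27.02% / 22.25% = 0.8355
β_P = Σ w_i β_i = 0.12×0.4627 + 0.10×1.4500 + 0.30×1.4426 + 0.30×0.1475 + 0.18×0.8355 = 0.8279
MRP = 8.03% − 4.48% = 3.55%
E(R_P) = R_f + β_P × MRP = 4.48% + 0.8279 × 3.55% = 7.42%

7.42%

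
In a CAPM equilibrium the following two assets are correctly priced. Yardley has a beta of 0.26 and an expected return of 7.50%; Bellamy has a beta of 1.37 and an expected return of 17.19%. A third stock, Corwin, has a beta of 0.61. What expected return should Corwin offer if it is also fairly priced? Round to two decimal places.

10.56%

MRP (SML slope) = (17.19% − 7.50%) / (1.37 − 0.26) = 9.69% / 1.11 = 8.7297%
R_f (intercept) = 7.50% − 0.26 × 8.7297% = 5.2303%
E(R_Corwin) = R_f + β × MRP = 5.2303% + 0.61 × 8.7297% = 10.56%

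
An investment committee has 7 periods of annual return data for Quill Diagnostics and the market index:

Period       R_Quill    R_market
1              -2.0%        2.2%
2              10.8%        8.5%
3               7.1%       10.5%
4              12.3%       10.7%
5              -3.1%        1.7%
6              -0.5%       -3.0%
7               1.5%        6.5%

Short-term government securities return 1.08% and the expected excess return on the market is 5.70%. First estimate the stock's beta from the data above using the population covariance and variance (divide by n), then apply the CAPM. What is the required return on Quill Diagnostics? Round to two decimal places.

Mean R_i = (-2.0 + 10.8 + 7.1 + 12.3 − 3.1 − 0.5 + 1.5) / 7 = 3.7286%
Mean R_m = (2.2 + 8.5 + 10.5 + 10.7 + 1.7 − 3.0 + 6.5) / 7 = 5.3000%
Σ(R_i − R̄_i)(R_m − R̄_m) = 161.2100  ⇒  Cov = 161.2100 / 7 = 23.0300
Σ(R_m − R̄_m)² = 159.3400  ⇒  Var(R_m) = 159.3400 / 7 = 22.7629
β = Cov / Var(R_m) = 23.0300 / 22.7629 = 1.0117
E(R) = R_f + β × MRP = 1.08% + 1.0117 × 5.70% = 6.85%

6.85%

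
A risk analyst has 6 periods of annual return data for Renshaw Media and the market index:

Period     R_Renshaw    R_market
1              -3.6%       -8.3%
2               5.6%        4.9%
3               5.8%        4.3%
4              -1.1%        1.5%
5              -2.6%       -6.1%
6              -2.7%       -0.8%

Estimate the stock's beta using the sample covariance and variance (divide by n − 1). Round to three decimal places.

Mean R_i = (-3.6 + 5.6 + 5.8 − 1.1 − 2.6 − 2.7) / 6 = 0.2333%
Mean R_m = (-8.3 + 4.9 + 4.3 + 1.5 − 6.1 − 0.8) / 6 = -0.7500%
Σ(R_i − R̄_i)(R_m − R̄_m) = 99.6800  ⇒  Cov = 99.6800 / 5 = 19.9360
Σ(R_m − R̄_m)² = 148.1150  ⇒  Var(R_m) = 148.1150 / 5 = 29.6230
β = Cov / Var(R_m) = 19.9360 / 29.6230 = 0.6730

0.673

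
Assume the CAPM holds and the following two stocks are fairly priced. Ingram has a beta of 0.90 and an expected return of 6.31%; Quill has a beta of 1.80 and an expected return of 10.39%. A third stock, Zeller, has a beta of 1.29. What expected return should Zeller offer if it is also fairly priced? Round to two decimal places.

MRP (SML slope) = (10.39% − 6.31%) / (1.80 − 0.90) = 4.08% / 0.90 = 4.5333%
R_f (intercept) = 6.31% − 0.90 × 4.5333% = 2.2300%
E(R_Zeller) = R_f + β × MRP = 2.2300% + 1.29 × 4.5333% = 8.08%

8.08%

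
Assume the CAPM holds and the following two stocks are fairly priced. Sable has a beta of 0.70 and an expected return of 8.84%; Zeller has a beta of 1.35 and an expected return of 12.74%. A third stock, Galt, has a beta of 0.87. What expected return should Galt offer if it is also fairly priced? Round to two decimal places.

9.86%

MRP (SML slope) = (12.74% − 8.84%) / (1.35 − 0.70) = 3.90% / 0.65 = 6.0000%
R_f (intercept) = 8.84% − 0.70 × 6.0000% = 4.6400%
E(R_Galt) = R_f + β × MRP = 4.6400% + 0.87 × 6.0000% = 9.86%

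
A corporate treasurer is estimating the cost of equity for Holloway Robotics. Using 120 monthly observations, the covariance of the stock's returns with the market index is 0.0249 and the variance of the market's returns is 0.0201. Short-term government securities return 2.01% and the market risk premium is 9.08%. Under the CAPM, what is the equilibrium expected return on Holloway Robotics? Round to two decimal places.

13.26%

β = Cov(R_i, R_m) / Var(R_m) = 0.0249 / 0.0201 = 1.2388
E(R) = R_f + β × MRP = 2.01% + 1.2388 × 9.08% = 13.26%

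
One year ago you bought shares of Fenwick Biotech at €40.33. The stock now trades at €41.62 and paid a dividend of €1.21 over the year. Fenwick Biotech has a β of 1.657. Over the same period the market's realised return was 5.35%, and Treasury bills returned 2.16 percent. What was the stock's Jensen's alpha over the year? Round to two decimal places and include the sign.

Realised HPR = (P1 + D1 − P0) / P0 = (41.62 + 1.21 − 40.33) / 40.33 = 2.50 / 40.33 = 6.1989%
MRP = 5.35% − 2.16% = 3.19%
CAPM required = R_f + β·MRP = 2.16% + 1.657 × 3.19% = 7.44583%
α = realised − required = 6.1989% − 7.44583% = -1.25%

-1.25%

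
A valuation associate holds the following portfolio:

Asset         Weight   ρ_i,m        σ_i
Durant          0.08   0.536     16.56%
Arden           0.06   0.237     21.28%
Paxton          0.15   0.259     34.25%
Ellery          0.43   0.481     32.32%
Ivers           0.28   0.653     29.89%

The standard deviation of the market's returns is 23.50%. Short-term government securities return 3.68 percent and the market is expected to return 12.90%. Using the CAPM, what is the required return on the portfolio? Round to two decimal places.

β_Durant = 0.536 × 16.56% / 23.50% = 0.3777
β_Arden = 0.237 × 21.28% / 23.50% = 0.2146
β_Paxton = 0.259 × 34.25% / 23.50% = 0.3775
β_Ellery = 0.481 × 32.32% / 23.50% = 0.6615
β_Ivers = 0.653 × 29.89% / 23.50% = 0.8306
β_P = Σ w_i β_i = 0.08×0.3777 + 0.06×0.2146 + 0.15×0.3775 + 0.43×0.6615 + 0.28×0.8306 = 0.6167
MRP = 12.90% − 3.68% = 9.22%
E(R_P) = R_f + β_P × MRP = 3.68% + 0.6167 × 9.22% = 9.37%

9.37%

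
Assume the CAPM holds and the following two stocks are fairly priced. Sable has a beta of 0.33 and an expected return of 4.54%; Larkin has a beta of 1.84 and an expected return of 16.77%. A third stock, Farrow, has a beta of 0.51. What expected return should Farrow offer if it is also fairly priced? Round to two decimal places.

MRP (SML slope) = (16.77% − 4.54%) / (1.84 − 0.33) = 12.23% / 1.51 = 8.0993%
R_f (intercept) = 4.54% − 0.33 × 8.0993% = 1.8672%
E(R_Farrow) = R_f + β × MRP = 1.8672% + 0.51 × 8.0993% = 6.00%

6.00%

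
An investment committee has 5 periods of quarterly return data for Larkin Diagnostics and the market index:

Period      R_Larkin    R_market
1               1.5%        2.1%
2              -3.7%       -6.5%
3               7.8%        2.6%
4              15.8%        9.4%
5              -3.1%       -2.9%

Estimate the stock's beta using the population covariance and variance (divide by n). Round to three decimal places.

Mean R_i = (1.5 − 3.7 + 7.8 + 15.8 − 3.1) / 5 = 3.6600%
Mean R_m = (2.1 − 6.5 + 2.6 + 9.4 − 2.9) / 5 = 0.9400%
Σ(R_i − R̄_i)(R_m − R̄_m) = 187.7880  ⇒  Cov = 187.7880 / 5 = 37.5576
Σ(R_m − R̄_m)² = 145.7720  ⇒  Var(R_m) = 145.7720 / 5 = 29.1544
β = Cov / Var(R_m) = 37.5576 / 29.1544 = 1.2882

1.288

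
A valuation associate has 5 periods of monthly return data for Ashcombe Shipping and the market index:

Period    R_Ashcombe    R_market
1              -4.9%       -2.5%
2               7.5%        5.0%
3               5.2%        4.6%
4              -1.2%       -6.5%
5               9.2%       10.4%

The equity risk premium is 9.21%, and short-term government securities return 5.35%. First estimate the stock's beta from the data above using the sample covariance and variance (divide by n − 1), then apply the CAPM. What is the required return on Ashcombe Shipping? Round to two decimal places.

Mean R_i = (-4.9 + 7.5 + 5.2 − 1.2 + 9.2) / 5 = 3.1600%
Mean R_m = (-2.5 + 5.0 + 4.6 − 6.5 + 10.4) / 5 = 2.2000%
Σ(R_i − R̄_i)(R_m − R̄_m) = 142.3900  ⇒  Cov = 142.3900 / 4 = 35.5975
Σ(R_m − R̄_m)² = 178.6200  ⇒  Var(R_m) = 178.6200 / 4 = 44.6550
β = Cov / Var(R_m) = 35.5975 / 44.6550 = 0.7972
E(R) = R_f + β × MRP = 5.35% + 0.7972 × 9.21% = 12.69%

12.69%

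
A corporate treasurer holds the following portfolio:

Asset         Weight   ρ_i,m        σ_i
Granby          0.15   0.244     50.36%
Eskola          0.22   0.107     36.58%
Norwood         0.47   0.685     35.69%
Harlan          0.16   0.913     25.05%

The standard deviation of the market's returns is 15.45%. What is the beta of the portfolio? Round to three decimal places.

β_Granby = 0.244 × 50.36% / 15.45% = 0.7953
β_Eskola = 0.107 × 36.58% / 15.45% = 0.2533
β_Norwood = 0.685 × 35.69% / 15.45% = 1.5824
β_Harlan = 0.913 × 25.05% / 15.45% = 1.4803
β_P = Σ w_i β_i = 0.15×0.7953 + 0.22×0.2533 + 0.47×1.5824 + 0.16×1.4803 = 1.1556

1.156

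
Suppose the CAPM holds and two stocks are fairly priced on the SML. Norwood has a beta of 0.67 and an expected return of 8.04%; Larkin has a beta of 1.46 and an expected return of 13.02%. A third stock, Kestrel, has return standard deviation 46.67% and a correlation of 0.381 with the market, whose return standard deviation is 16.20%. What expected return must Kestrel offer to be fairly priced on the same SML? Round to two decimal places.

MRP = (13.02% − 8.04%) / (1.46 − 0.67) = 6.3038%
R_f = 8.04% − 0.67 × 6.3038% = 3.8165%
β_Kestrel = ρ·σ_i/σ_m = 0.381 × 46.67 / 16.20 = 1.0976
E(R_Kestrel) = R_f + β × MRP = 3.8165% + 1.0976 × 6.3038% = 10.74%

10.74%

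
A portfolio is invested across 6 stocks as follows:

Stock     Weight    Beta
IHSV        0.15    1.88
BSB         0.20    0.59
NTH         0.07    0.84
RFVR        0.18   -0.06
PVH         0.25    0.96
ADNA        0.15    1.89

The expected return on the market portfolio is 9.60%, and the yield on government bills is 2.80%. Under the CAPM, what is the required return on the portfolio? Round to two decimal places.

β_P = Σ w_i β_i = 0.15×1.88 + 0.20×0.59 + 0.07×0.84 + 0.18×-0.06 + 0.25×0.96 + 0.15×1.89 = 0.9715
MRP = 9.60% − 2.80% = 6.80%
E(R_P) = R_f + β_P × MRP = 2.80% + 0.9715 × 6.80% = 9.41%

9.41%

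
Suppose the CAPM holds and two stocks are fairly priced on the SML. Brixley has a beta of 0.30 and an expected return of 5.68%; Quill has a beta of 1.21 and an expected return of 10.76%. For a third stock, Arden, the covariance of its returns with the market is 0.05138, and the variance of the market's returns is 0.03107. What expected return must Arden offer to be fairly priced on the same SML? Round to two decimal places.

MRP = (10.76% − 5.68%) / (1.21 − 0.30) = 5.5824%
R_f = 5.68% − 0.30 × 5.5824% = 4.0053%
β_Arden = Cov / Var(R_m) = 0.05138 / 0.03107 = 1.6537
E(R_Arden) = R_f + β × MRP = 4.0053% + 1.6537 × 5.5824% = 13.24%

13.24%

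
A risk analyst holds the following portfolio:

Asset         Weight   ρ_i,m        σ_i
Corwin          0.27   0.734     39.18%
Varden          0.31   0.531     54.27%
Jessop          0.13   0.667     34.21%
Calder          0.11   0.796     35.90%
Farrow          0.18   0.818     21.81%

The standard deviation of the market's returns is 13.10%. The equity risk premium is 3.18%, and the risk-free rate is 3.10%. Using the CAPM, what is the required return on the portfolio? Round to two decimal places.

β_Corwin = 0.734 × 39.18% / 13.10% = 2.1953
β_Varden = 0.531 × 54.27% / 13.10% = 2.1998
β_Jessop = 0.667 × 34.21% / 13.10% = 1.7418
β_Calder = 0.796 × 35.90% / 13.10% = 2.1814
β_Farrow = 0.818 × 21.81% / 13.10% = 1.3619
β_P = Σ w_i β_i = 0.27×2.1953 + 0.31×2.1998 + 0.13×1.7418 + 0.11×2.1814 + 0.18×1.3619 = 1.9862
E(R_P) = R_f + β_P × MRP = 3.10% + 1.9862 × 3.18% = 9.42%

9.42%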